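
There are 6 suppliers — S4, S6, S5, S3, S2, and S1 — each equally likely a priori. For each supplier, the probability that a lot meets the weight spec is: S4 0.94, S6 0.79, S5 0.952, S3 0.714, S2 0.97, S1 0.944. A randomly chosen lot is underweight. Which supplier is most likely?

S3

Taking complements, P(underweight | each) = S4 0.06, S6 0.21, S5 0.048, S3 0.286, S2 0.03, S1 0.056.
Since the prior is uniform, the posterior is proportional to the likelihood:
  S4: 0.06
  S6: 0.21
  S5: 0.048
  S3: 0.286
  S2: 0.03
  S1: 0.056
Normalizing constant = 0.69.
Largest term belongs to S3, so S3 is most probable.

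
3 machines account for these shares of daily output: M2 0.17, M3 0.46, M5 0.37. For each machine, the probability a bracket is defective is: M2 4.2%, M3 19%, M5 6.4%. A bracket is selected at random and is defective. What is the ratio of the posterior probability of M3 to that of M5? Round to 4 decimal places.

By Bayes' rule, posterior ∝ prior × likelihood:
  M2: 0.17 × 0.042 = 0.00714
  M3: 0.46 × 0.19 = 0.0874
  M5: 0.37 × 0.064 = 0.02368
Normalizing constant = 0.11822.
The ratio is 0.0874 / 0.02368 (the normalizer cancels) = 3.6909.

3.6909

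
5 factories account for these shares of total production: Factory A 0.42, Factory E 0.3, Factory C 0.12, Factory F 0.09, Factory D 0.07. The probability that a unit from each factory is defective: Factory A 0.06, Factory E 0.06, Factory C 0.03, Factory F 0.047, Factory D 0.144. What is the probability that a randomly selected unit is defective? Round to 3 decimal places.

0.061

Unnormalized posteriors (prior × likelihood):
  Factory A: 0.42 × 0.06 = 0.0252
  Factory E: 0.3 × 0.06 = 0.018
  Factory C: 0.12 × 0.03 = 0.0036
  Factory F: 0.09 × 0.047 = 0.00423
  Factory D: 0.07 × 0.144 = 0.01008
P(defective) = 0.0252 + 0.018 + 0.0036 + 0.00423 + 0.01008 = 0.06111 → 0.061.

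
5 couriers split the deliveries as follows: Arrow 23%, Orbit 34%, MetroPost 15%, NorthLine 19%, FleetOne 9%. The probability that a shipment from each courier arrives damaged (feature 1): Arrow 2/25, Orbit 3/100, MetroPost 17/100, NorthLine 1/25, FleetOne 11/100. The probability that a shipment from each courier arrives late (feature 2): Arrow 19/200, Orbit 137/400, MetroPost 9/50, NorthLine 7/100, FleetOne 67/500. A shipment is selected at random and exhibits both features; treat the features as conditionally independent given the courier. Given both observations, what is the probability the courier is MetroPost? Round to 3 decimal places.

0.393

Compute prior × likelihood for every hypothesis:
  Arrow: 0.23 × 0.08 × 0.095 = 0.001748
  Orbit: 0.34 × 0.03 × 0.3425 = 0.0034935
  MetroPost: 0.15 × 0.17 × 0.18 = 0.00459
  NorthLine: 0.19 × 0.04 × 0.07 = 0.000532
  FleetOne: 0.09 × 0.11 × 0.134 = 0.0013266
Normalizing constant = 0.0116901.
P(MetroPost | evidence) = 0.00459 / 0.0116901 ≈ 0.393.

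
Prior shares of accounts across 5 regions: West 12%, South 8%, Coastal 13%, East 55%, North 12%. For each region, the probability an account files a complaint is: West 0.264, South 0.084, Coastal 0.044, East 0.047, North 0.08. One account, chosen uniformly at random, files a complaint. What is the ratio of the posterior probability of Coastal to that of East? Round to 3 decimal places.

Compute prior × likelihood for every hypothesis:
  West: 0.12 × 0.264 = 0.03168
  South: 0.08 × 0.084 = 0.00672
  Coastal: 0.13 × 0.044 = 0.00572
  East: 0.55 × 0.047 = 0.02585
  North: 0.12 × 0.08 = 0.0096
Sum = 0.07957.
The ratio is 0.00572 / 0.02585 (the normalizer cancels) = 0.221.

0.221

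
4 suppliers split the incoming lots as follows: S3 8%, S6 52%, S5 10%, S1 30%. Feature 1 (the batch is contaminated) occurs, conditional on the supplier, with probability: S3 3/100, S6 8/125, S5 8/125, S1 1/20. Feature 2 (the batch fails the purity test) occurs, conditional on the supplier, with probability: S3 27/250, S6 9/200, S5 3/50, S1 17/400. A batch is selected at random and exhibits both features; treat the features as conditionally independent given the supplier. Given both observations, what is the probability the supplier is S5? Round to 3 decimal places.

By Bayes' rule, posterior ∝ prior × likelihood:
  S3: 0.08 × 0.03 × 0.108 = 0.0002592
  S6: 0.52 × 0.064 × 0.045 = 0.0014976
  S5: 0.1 × 0.064 × 0.06 = 0.000384
  S1: 0.3 × 0.05 × 0.0425 = 0.0006375
Total = 0.0027783.
P(S5 | evidence) = 0.000384 / 0.0027783 ≈ 0.138.

0.138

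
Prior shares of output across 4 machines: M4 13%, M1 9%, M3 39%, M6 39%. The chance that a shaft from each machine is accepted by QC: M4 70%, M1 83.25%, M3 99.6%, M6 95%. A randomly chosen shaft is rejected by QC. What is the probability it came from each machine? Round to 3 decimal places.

Taking complements, P(rejected | each) = M4 0.3, M1 0.1675, M3 0.004, M6 0.05.
Compute prior × likelihood for every hypothesis:
  M4: 0.13 × 0.3 = 0.039
  M1: 0.09 × 0.1675 = 0.015075
  M3: 0.39 × 0.004 = 0.00156
  M6: 0.39 × 0.05 = 0.0195
Sum = 0.075135.
P(M4 | rejected) = 0.039/0.075135 ≈ 0.519
P(M1 | rejected) = 0.015075/0.075135 ≈ 0.201
P(M3 | rejected) = 0.00156/0.075135 ≈ 0.021
P(M6 | rejected) = 0.0195/0.075135 ≈ 0.260

M4 0.519, M1 0.201, M3 0.021, M6 0.260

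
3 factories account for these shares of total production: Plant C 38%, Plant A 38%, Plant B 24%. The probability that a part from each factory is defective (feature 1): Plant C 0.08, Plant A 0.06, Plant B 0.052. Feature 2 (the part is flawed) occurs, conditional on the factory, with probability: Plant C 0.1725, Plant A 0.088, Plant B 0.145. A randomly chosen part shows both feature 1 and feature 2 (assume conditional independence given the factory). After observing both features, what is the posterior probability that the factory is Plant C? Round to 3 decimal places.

0.579

By Bayes' rule, posterior ∝ prior × likelihood:
  Plant C: 0.38 × 0.08 × 0.1725 = 0.005244
  Plant A: 0.38 × 0.06 × 0.088 = 0.0020064
  Plant B: 0.24 × 0.052 × 0.145 = 0.0018096
Normalizing constant = 0.00906.
P(Plant C | evidence) = 0.005244 / 0.00906 ≈ 0.579.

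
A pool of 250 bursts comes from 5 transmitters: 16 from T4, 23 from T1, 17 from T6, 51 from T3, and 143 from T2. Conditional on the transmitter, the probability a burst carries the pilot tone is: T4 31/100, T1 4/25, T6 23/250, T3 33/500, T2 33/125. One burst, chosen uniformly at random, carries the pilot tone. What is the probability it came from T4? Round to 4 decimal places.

0.0966

By Bayes' rule, posterior ∝ prior × likelihood:
  T4: 0.064 × 0.31 = 0.01984
  T1: 0.092 × 0.16 = 0.01472
  T6: 0.068 × 0.092 = 0.006256
  T3: 0.204 × 0.066 = 0.013464
  T2: 0.572 × 0.264 = 0.151008
Normalizing constant = 0.205288.
P(T4 | evidence) = 0.01984 / 0.205288 ≈ 0.0966.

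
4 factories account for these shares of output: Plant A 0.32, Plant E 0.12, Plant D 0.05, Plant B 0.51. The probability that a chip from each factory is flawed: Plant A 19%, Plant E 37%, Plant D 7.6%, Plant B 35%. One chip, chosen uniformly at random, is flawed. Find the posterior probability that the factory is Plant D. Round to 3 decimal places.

0.013

By Bayes' rule, posterior ∝ prior × likelihood:
  Plant A: 0.32 × 0.19 = 0.0608
  Plant E: 0.12 × 0.37 = 0.0444
  Plant D: 0.05 × 0.076 = 0.0038
  Plant B: 0.51 × 0.35 = 0.1785
Normalizing constant = 0.2875.
P(Plant D | evidence) = 0.0038 / 0.2875 ≈ 0.013.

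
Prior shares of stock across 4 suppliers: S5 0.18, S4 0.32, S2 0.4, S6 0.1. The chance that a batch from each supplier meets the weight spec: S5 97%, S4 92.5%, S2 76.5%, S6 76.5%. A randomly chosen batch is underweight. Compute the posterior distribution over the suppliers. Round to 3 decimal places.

Taking complements, P(underweight | each) = S5 0.03, S4 0.075, S2 0.235, S6 0.235.
Unnormalized posteriors (prior × likelihood):
  S5: 0.18 × 0.03 = 0.0054
  S4: 0.32 × 0.075 = 0.024
  S2: 0.4 × 0.235 = 0.094
  S6: 0.1 × 0.235 = 0.0235
Total = 0.1469.
P(S5 | underweight) = 0.0054/0.1469 ≈ 0.037
P(S4 | underweight) = 0.024/0.1469 ≈ 0.163
P(S2 | underweight) = 0.094/0.1469 ≈ 0.640
P(S6 | underweight) = 0.0235/0.1469 ≈ 0.160

S5 0.037, S4 0.163, S2 0.640, S6 0.160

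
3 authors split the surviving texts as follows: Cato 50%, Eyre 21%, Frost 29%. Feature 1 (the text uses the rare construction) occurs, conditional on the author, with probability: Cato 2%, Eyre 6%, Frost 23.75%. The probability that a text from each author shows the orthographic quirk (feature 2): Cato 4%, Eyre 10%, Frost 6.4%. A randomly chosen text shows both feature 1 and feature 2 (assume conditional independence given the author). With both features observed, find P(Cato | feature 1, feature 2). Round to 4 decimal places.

0.0659

By Bayes' rule, posterior ∝ prior × likelihood:
  Cato: 0.5 × 0.02 × 0.04 = 0.0004
  Eyre: 0.21 × 0.06 × 0.1 = 0.00126
  Frost: 0.29 × 0.2375 × 0.064 = 0.004408
Normalizing constant = 0.006068.
P(Cato | evidence) = 0.0004 / 0.006068 ≈ 0.0659.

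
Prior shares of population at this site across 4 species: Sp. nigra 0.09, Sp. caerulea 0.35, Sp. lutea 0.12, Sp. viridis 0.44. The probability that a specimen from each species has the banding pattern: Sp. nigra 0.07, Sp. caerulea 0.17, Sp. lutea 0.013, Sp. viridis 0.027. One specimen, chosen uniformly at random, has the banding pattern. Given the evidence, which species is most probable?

Sp. caerulea

Compute prior × likelihood for every hypothesis:
  Sp. nigra: 0.09 × 0.07 = 0.0063
  Sp. caerulea: 0.35 × 0.17 = 0.0595
  Sp. lutea: 0.12 × 0.013 = 0.00156
  Sp. viridis: 0.44 × 0.027 = 0.01188
Normalizing constant = 0.07924.
Largest term belongs to Sp. caerulea, so Sp. caerulea is most probable.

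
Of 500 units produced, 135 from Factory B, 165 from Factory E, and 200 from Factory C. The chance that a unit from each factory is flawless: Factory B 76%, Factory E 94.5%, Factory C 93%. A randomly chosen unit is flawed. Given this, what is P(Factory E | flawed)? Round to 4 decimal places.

Taking complements, P(flawed | each) = Factory B 0.24, Factory E 0.055, Factory C 0.07.
Compute prior × likelihood for every hypothesis:
  Factory B: 0.27 × 0.24 = 0.0648
  Factory E: 0.33 × 0.055 = 0.01815
  Factory C: 0.4 × 0.07 = 0.028
Total = 0.11095.
P(Factory E | evidence) = 0.01815 / 0.11095 ≈ 0.1636.

0.1636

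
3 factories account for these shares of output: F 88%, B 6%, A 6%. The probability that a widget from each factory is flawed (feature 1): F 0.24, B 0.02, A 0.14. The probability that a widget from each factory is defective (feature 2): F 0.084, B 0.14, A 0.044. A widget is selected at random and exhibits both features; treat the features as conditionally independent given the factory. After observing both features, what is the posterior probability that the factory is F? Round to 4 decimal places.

0.9706

Unnormalized posteriors (prior × likelihood):
  F: 0.88 × 0.24 × 0.084 = 0.0177408
  B: 0.06 × 0.02 × 0.14 = 0.000168
  A: 0.06 × 0.14 × 0.044 = 0.0003696
Normalizing constant = 0.0182784.
P(F | evidence) = 0.0177408 / 0.0182784 ≈ 0.9706.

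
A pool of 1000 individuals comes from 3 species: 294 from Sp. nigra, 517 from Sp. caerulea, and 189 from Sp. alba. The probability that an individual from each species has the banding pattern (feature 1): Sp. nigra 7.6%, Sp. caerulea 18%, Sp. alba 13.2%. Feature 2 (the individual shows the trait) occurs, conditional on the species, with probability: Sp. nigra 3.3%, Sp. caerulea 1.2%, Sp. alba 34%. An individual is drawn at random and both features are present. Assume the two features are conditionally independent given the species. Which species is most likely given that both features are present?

Prior × likelihood for each hypothesis:
  Sp. nigra: 0.294 × 0.076 × 0.033 = 0.000737352
  Sp. caerulea: 0.517 × 0.18 × 0.012 = 0.00111672
  Sp. alba: 0.189 × 0.132 × 0.34 = 0.00848232
Sum = 0.010336392.
Largest term belongs to Sp. alba, so Sp. alba is most probable.

Sp. alba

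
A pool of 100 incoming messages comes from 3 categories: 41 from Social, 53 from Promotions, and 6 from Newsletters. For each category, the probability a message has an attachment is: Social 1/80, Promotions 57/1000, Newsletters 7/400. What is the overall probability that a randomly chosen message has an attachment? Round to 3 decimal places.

0.036

Unnormalized posteriors (prior × likelihood):
  Social: 0.41 × 0.0125 = 0.005125
  Promotions: 0.53 × 0.057 = 0.03021
  Newsletters: 0.06 × 0.0175 = 0.00105
P(attachment) = 0.005125 + 0.03021 + 0.00105 = 0.036385 → 0.036.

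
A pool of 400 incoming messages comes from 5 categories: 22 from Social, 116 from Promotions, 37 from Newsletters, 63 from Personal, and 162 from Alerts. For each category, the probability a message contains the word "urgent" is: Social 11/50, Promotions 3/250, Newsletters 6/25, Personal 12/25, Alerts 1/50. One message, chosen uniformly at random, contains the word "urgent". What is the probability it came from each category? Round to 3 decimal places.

Social 0.100, Promotions 0.029, Newsletters 0.183, Personal 0.622, Alerts 0.067

By Bayes' rule, posterior ∝ prior × likelihood:
  Social: 0.055 × 0.22 = 0.0121
  Promotions: 0.29 × 0.012 = 0.00348
  Newsletters: 0.0925 × 0.24 = 0.0222
  Personal: 0.1575 × 0.48 = 0.0756
  Alerts: 0.405 × 0.02 = 0.0081
Sum = 0.12148.
P(Social | urgent-flag) = 0.0121/0.12148 ≈ 0.100
P(Promotions | urgent-flag) = 0.00348/0.12148 ≈ 0.029
P(Newsletters | urgent-flag) = 0.0222/0.12148 ≈ 0.183
P(Personal | urgent-flag) = 0.0756/0.12148 ≈ 0.622
P(Alerts | urgent-flag) = 0.0081/0.12148 ≈ 0.067
(Check: 0.100+0.029+0.183+0.622+0.067 = 1.001.)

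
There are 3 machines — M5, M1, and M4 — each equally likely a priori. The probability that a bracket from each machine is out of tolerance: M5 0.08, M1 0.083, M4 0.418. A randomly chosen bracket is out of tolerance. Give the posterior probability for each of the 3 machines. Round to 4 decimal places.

M5 0.1377, M1 0.1429, M4 0.7194

With a uniform prior (1/3 each), posterior ∝ likelihood:
  M5: 0.08
  M1: 0.083
  M4: 0.418
Normalizing constant = 0.581.
P(M5 | oversize) = 0.08/0.581 ≈ 0.1377
P(M1 | oversize) = 0.083/0.581 ≈ 0.1429
P(M4 | oversize) = 0.418/0.581 ≈ 0.7194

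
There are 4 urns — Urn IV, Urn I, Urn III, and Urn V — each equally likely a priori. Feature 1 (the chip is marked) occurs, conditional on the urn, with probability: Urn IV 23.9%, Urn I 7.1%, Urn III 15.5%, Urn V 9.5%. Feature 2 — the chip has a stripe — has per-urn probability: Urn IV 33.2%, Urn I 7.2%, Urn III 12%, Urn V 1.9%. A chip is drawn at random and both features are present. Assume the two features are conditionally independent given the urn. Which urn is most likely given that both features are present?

Urn IV

Since the prior is uniform, the posterior is proportional to the likelihood:
  Urn IV: 0.239 × 0.332 = 0.079348
  Urn I: 0.071 × 0.072 = 0.005112
  Urn III: 0.155 × 0.12 = 0.0186
  Urn V: 0.095 × 0.019 = 0.001805
Normalizing constant = 0.104865.
Largest term belongs to Urn IV, so Urn IV is most probable.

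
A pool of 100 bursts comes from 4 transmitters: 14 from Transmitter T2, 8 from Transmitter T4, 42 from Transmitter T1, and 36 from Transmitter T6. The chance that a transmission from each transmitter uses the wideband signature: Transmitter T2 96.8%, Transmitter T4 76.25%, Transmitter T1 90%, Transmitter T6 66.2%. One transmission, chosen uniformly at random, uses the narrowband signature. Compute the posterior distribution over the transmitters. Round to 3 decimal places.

Transmitter T2 0.024, Transmitter T4 0.102, Transmitter T1 0.224, Transmitter T6 0.650

Taking complements, P(narrowband | each) = Transmitter T2 0.032, Transmitter T4 0.2375, Transmitter T1 0.1, Transmitter T6 0.338.
Compute prior × likelihood for every hypothesis:
  Transmitter T2: 0.14 × 0.032 = 0.00448
  Transmitter T4: 0.08 × 0.2375 = 0.019
  Transmitter T1: 0.42 × 0.1 = 0.042
  Transmitter T6: 0.36 × 0.338 = 0.12168
Sum = 0.18716.
P(Transmitter T2 | narrowband) = 0.00448/0.18716 ≈ 0.024
P(Transmitter T4 | narrowband) = 0.019/0.18716 ≈ 0.102
P(Transmitter T1 | narrowband) = 0.042/0.18716 ≈ 0.224
P(Transmitter T6 | narrowband) = 0.12168/0.18716 ≈ 0.650
(Check: 0.024+0.102+0.224+0.650 = 1.000.)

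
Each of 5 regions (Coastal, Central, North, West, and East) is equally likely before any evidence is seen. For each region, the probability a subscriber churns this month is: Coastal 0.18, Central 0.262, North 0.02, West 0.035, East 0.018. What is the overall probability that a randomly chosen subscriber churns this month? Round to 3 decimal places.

With a uniform prior (1/5 each), posterior ∝ likelihood:
  Coastal: 0.18
  Central: 0.262
  North: 0.02
  West: 0.035
  East: 0.018
P(churn) = (1/5) × (0.18 + 0.262 + 0.02 + 0.035 + 0.018) = 0.515/5 ≈ 0.103.

0.103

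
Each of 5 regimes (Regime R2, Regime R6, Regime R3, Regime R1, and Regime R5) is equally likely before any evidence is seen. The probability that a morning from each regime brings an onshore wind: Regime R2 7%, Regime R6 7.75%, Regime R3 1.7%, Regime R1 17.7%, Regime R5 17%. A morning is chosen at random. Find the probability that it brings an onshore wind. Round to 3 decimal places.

0.102

Since the prior is uniform, the posterior is proportional to the likelihood:
  Regime R2: 0.07
  Regime R6: 0.0775
  Regime R3: 0.017
  Regime R1: 0.177
  Regime R5: 0.17
P(onshore) = (1/5) × (0.07 + 0.0775 + 0.017 + 0.177 + 0.17) = 0.5115/5 ≈ 0.102.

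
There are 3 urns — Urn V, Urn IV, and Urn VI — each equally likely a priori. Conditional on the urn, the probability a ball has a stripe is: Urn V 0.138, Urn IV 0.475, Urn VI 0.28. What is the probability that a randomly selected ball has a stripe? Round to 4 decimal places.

0.2977

With a uniform prior (1/3 each), posterior ∝ likelihood:
  Urn V: 0.138
  Urn IV: 0.475
  Urn VI: 0.28
P(striped) = (1/3) × (0.138 + 0.475 + 0.28) = 0.893/3 ≈ 0.2977.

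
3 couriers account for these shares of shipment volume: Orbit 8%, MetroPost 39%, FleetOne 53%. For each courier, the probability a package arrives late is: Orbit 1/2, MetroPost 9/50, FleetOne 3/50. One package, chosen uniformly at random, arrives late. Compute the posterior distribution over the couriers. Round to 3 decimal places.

Compute prior × likelihood for every hypothesis:
  Orbit: 0.08 × 0.5 = 0.04
  MetroPost: 0.39 × 0.18 = 0.0702
  FleetOne: 0.53 × 0.06 = 0.0318
Total = 0.142.
P(Orbit | late) = 0.04/0.142 ≈ 0.282
P(MetroPost | late) = 0.0702/0.142 ≈ 0.494
P(FleetOne | late) = 0.0318/0.142 ≈ 0.224
(Check: 0.282+0.494+0.224 = 1.000.)

Orbit 0.282, MetroPost 0.494, FleetOne 0.224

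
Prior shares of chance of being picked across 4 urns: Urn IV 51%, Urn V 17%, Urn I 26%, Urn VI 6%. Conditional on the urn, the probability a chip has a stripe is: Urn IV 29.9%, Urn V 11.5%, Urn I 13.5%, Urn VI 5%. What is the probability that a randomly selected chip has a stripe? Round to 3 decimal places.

0.210

Prior × likelihood for each hypothesis:
  Urn IV: 0.51 × 0.299 = 0.15249
  Urn V: 0.17 × 0.115 = 0.01955
  Urn I: 0.26 × 0.135 = 0.0351
  Urn VI: 0.06 × 0.05 = 0.003
P(striped) = 0.15249 + 0.01955 + 0.0351 + 0.003 = 0.21014 → 0.210.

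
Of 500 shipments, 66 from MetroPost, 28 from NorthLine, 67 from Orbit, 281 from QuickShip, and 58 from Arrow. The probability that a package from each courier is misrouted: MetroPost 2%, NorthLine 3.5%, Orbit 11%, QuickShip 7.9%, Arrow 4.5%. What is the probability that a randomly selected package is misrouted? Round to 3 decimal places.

Prior × likelihood for each hypothesis:
  MetroPost: 0.132 × 0.02 = 0.00264
  NorthLine: 0.056 × 0.035 = 0.00196
  Orbit: 0.134 × 0.11 = 0.01474
  QuickShip: 0.562 × 0.079 = 0.044398
  Arrow: 0.116 × 0.045 = 0.00522
P(misrouted) = 0.00264 + 0.00196 + 0.01474 + 0.044398 + 0.00522 = 0.068958 → 0.069.

0.069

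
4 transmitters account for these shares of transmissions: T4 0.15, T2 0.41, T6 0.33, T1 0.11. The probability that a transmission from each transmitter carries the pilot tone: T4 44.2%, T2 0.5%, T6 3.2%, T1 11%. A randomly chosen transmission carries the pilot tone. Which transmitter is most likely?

T4

Prior × likelihood for each hypothesis:
  T4: 0.15 × 0.442 = 0.0663
  T2: 0.41 × 0.005 = 0.00205
  T6: 0.33 × 0.032 = 0.01056
  T1: 0.11 × 0.11 = 0.0121
Normalizing constant = 0.09101.
Largest term belongs to T4, so T4 is most probable.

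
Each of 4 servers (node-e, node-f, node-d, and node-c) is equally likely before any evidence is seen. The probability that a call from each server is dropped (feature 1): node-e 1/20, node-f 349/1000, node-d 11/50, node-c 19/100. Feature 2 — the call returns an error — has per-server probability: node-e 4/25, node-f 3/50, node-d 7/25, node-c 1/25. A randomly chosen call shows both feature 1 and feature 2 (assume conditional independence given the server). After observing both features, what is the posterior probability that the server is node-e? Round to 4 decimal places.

0.0815

With a uniform prior (1/4 each), posterior ∝ likelihood:
  node-e: 0.05 × 0.16 = 0.008
  node-f: 0.349 × 0.06 = 0.02094
  node-d: 0.22 × 0.28 = 0.0616
  node-c: 0.19 × 0.04 = 0.0076
Normalizing constant = 0.09814.
P(node-e | evidence) = 0.008 / 0.09814 ≈ 0.0815.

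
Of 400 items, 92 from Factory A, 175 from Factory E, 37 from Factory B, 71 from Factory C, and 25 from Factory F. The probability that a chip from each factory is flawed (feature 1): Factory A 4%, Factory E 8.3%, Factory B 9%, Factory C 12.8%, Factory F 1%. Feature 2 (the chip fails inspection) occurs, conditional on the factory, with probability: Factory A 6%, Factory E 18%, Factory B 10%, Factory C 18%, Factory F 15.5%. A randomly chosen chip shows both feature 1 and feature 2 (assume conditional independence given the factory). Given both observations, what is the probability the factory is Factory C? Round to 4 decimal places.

Prior × likelihood for each hypothesis:
  Factory A: 0.23 × 0.04 × 0.06 = 0.000552
  Factory E: 0.4375 × 0.083 × 0.18 = 0.00653625
  Factory B: 0.0925 × 0.09 × 0.1 = 0.0008325
  Factory C: 0.1775 × 0.128 × 0.18 = 0.0040896
  Factory F: 0.0625 × 0.01 × 0.155 = 0.000096875
Normalizing constant = 0.012107225.
P(Factory C | evidence) = 0.0040896 / 0.012107225 ≈ 0.3378.

0.3378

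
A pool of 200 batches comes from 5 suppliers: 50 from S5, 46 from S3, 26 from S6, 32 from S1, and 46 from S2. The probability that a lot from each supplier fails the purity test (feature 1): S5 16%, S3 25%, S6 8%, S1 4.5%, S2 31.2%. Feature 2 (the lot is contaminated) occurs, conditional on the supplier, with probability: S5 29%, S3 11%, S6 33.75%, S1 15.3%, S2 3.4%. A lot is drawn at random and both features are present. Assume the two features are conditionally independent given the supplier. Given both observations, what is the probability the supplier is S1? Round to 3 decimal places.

0.044

Prior × likelihood for each hypothesis:
  S5: 0.25 × 0.16 × 0.29 = 0.0116
  S3: 0.23 × 0.25 × 0.11 = 0.006325
  S6: 0.13 × 0.08 × 0.3375 = 0.00351
  S1: 0.16 × 0.045 × 0.153 = 0.0011016
  S2: 0.23 × 0.312 × 0.034 = 0.00243984
Sum = 0.02497644.
P(S1 | evidence) = 0.0011016 / 0.02497644 ≈ 0.044.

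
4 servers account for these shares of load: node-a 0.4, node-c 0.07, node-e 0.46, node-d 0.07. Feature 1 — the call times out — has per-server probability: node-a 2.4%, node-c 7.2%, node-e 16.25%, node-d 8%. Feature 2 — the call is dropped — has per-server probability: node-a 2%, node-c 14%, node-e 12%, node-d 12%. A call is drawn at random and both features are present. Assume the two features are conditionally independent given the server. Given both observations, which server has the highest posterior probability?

Compute prior × likelihood for every hypothesis:
  node-a: 0.4 × 0.024 × 0.02 = 0.000192
  node-c: 0.07 × 0.072 × 0.14 = 0.0007056
  node-e: 0.46 × 0.1625 × 0.12 = 0.00897
  node-d: 0.07 × 0.08 × 0.12 = 0.000672
Total = 0.0105396.
Largest term belongs to node-e, so node-e is most probable.

node-e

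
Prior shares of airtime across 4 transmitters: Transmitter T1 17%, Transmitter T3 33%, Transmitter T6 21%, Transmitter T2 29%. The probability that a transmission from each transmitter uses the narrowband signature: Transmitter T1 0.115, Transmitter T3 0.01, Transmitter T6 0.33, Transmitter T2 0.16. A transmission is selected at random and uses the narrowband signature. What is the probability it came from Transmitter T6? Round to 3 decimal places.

0.500

Unnormalized posteriors (prior × likelihood):
  Transmitter T1: 0.17 × 0.115 = 0.01955
  Transmitter T3: 0.33 × 0.01 = 0.0033
  Transmitter T6: 0.21 × 0.33 = 0.0693
  Transmitter T2: 0.29 × 0.16 = 0.0464
Total = 0.13855.
P(Transmitter T6 | evidence) = 0.0693 / 0.13855 ≈ 0.500.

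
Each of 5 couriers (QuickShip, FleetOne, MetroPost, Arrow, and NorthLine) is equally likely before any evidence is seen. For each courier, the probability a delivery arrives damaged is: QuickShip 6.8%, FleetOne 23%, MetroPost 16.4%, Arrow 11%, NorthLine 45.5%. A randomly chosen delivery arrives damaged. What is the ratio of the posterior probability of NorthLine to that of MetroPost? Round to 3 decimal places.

Since the prior is uniform, the posterior is proportional to the likelihood:
  QuickShip: 0.068
  FleetOne: 0.23
  MetroPost: 0.164
  Arrow: 0.11
  NorthLine: 0.455
Total = 1.027.
The ratio is 0.455 / 0.164 (the normalizer cancels) = 2.774.

2.774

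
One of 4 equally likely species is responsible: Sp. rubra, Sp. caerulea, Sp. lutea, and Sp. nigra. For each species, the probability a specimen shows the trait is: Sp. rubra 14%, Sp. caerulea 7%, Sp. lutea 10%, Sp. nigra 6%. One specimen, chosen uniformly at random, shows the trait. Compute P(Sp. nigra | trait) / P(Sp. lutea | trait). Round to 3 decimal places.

Since the prior is uniform, the posterior is proportional to the likelihood:
  Sp. rubra: 0.14
  Sp. caerulea: 0.07
  Sp. lutea: 0.1
  Sp. nigra: 0.06
Total = 0.37.
The ratio is 0.06 / 0.1 (the normalizer cancels) = 0.600.

0.600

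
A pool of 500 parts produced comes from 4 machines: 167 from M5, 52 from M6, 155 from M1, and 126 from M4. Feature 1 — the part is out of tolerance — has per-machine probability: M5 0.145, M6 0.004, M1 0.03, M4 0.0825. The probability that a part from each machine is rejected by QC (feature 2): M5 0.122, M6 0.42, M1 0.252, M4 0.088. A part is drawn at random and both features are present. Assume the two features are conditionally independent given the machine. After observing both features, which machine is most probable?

Unnormalized posteriors (prior × likelihood):
  M5: 0.334 × 0.145 × 0.122 = 0.00590846
  M6: 0.104 × 0.004 × 0.42 = 0.00017472
  M1: 0.31 × 0.03 × 0.252 = 0.0023436
  M4: 0.252 × 0.0825 × 0.088 = 0.00182952
Normalizing constant = 0.0102563.
Largest term belongs to M5, so M5 is most probable.

M5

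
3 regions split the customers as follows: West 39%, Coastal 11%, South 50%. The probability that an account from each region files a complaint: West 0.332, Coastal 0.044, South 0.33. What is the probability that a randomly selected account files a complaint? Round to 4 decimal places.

0.2993

Prior × likelihood for each hypothesis:
  West: 0.39 × 0.332 = 0.12948
  Coastal: 0.11 × 0.044 = 0.00484
  South: 0.5 × 0.33 = 0.165
P(complaint) = 0.12948 + 0.00484 + 0.165 = 0.29932 → 0.2993.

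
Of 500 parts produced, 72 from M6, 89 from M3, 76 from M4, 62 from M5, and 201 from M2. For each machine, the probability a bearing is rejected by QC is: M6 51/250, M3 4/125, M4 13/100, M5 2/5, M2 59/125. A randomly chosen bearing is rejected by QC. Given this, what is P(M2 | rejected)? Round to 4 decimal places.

Unnormalized posteriors (prior × likelihood):
  M6: 0.144 × 0.204 = 0.029376
  M3: 0.178 × 0.032 = 0.005696
  M4: 0.152 × 0.13 = 0.01976
  M5: 0.124 × 0.4 = 0.0496
  M2: 0.402 × 0.472 = 0.189744
Total = 0.294176.
P(M2 | evidence) = 0.189744 / 0.294176 ≈ 0.6450.

0.6450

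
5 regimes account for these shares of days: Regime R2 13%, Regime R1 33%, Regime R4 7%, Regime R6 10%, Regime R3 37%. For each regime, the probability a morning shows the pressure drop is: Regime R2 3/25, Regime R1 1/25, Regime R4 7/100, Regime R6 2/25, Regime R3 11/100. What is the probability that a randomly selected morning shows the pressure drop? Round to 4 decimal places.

By Bayes' rule, posterior ∝ prior × likelihood:
  Regime R2: 0.13 × 0.12 = 0.0156
  Regime R1: 0.33 × 0.04 = 0.0132
  Regime R4: 0.07 × 0.07 = 0.0049
  Regime R6: 0.1 × 0.08 = 0.008
  Regime R3: 0.37 × 0.11 = 0.0407
P(drop) = 0.0156 + 0.0132 + 0.0049 + 0.008 + 0.0407 = 0.0824 → 0.0824.

0.0824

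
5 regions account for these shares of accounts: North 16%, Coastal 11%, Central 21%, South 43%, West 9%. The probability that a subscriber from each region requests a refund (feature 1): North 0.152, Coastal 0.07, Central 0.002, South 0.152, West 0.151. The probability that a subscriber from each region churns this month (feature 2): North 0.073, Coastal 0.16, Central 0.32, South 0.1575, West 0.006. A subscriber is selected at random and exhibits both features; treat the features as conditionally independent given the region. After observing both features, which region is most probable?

Unnormalized posteriors (prior × likelihood):
  North: 0.16 × 0.152 × 0.073 = 0.00177536
  Coastal: 0.11 × 0.07 × 0.16 = 0.001232
  Central: 0.21 × 0.002 × 0.32 = 0.0001344
  South: 0.43 × 0.152 × 0.1575 = 0.0102942
  West: 0.09 × 0.151 × 0.006 = 0.00008154
Sum = 0.0135175.
Largest term belongs to South, so South is most probable.

South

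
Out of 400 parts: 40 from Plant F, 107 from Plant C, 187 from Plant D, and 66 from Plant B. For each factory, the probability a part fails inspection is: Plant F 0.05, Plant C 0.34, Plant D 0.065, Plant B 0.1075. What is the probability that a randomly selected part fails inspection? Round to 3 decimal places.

0.144

Unnormalized posteriors (prior × likelihood):
  Plant F: 0.1 × 0.05 = 0.005
  Plant C: 0.2675 × 0.34 = 0.09095
  Plant D: 0.4675 × 0.065 = 0.0303875
  Plant B: 0.165 × 0.1075 = 0.0177375
P(nonconforming) = 0.005 + 0.09095 + 0.0303875 + 0.0177375 = 0.144075 → 0.144.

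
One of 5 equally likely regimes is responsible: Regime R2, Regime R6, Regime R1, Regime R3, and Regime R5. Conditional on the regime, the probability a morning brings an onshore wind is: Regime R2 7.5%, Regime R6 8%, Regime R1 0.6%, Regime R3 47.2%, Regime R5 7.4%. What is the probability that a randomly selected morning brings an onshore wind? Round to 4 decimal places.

Since the prior is uniform, the posterior is proportional to the likelihood:
  Regime R2: 0.075
  Regime R6: 0.08
  Regime R1: 0.006
  Regime R3: 0.472
  Regime R5: 0.074
P(onshore) = (1/5) × (0.075 + 0.08 + 0.006 + 0.472 + 0.074) = 0.707/5 ≈ 0.1414.

0.1414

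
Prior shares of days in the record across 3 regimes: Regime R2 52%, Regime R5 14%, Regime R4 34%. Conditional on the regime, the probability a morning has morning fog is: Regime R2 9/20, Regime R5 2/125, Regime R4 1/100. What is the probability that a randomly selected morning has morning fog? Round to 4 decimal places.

Compute prior × likelihood for every hypothesis:
  Regime R2: 0.52 × 0.45 = 0.234
  Regime R5: 0.14 × 0.016 = 0.00224
  Regime R4: 0.34 × 0.01 = 0.0034
P(fog) = 0.234 + 0.00224 + 0.0034 = 0.23964 → 0.2396.

0.2396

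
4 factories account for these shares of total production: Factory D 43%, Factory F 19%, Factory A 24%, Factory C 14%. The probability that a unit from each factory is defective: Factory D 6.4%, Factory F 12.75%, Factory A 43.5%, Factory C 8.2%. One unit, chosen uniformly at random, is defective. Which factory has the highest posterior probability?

Compute prior × likelihood for every hypothesis:
  Factory D: 0.43 × 0.064 = 0.02752
  Factory F: 0.19 × 0.1275 = 0.024225
  Factory A: 0.24 × 0.435 = 0.1044
  Factory C: 0.14 × 0.082 = 0.01148
Total = 0.167625.
Largest term belongs to Factory A, so Factory A is most probable.

Factory A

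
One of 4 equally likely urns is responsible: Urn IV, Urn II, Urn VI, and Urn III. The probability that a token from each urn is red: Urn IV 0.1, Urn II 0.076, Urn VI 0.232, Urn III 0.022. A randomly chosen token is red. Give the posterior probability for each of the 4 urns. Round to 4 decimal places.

With a uniform prior (1/4 each), posterior ∝ likelihood:
  Urn IV: 0.1
  Urn II: 0.076
  Urn VI: 0.232
  Urn III: 0.022
Total = 0.43.
P(Urn IV | red) = 0.1/0.43 ≈ 0.2326
P(Urn II | red) = 0.076/0.43 ≈ 0.1767
P(Urn VI | red) = 0.232/0.43 ≈ 0.5395
P(Urn III | red) = 0.022/0.43 ≈ 0.0512

Urn IV 0.2326, Urn II 0.1767, Urn VI 0.5395, Urn III 0.0512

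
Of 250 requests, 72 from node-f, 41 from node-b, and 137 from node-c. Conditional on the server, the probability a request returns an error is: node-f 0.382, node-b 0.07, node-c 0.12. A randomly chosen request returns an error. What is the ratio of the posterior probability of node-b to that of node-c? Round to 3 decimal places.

Unnormalized posteriors (prior × likelihood):
  node-f: 0.288 × 0.382 = 0.110016
  node-b: 0.164 × 0.07 = 0.01148
  node-c: 0.548 × 0.12 = 0.06576
Total = 0.187256.
The ratio is 0.01148 / 0.06576 (the normalizer cancels) = 0.175.

0.175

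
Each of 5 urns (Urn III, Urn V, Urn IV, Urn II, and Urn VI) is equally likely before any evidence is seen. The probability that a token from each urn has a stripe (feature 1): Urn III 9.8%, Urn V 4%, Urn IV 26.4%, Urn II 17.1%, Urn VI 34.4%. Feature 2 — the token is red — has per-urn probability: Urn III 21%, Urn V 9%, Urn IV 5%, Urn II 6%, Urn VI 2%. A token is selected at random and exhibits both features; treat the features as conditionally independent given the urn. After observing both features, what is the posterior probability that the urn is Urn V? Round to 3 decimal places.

0.066

Since the prior is uniform, the posterior is proportional to the likelihood:
  Urn III: 0.098 × 0.21 = 0.02058
  Urn V: 0.04 × 0.09 = 0.0036
  Urn IV: 0.264 × 0.05 = 0.0132
  Urn II: 0.171 × 0.06 = 0.01026
  Urn VI: 0.344 × 0.02 = 0.00688
Normalizing constant = 0.05452.
P(Urn V | evidence) = 0.0036 / 0.05452 ≈ 0.066.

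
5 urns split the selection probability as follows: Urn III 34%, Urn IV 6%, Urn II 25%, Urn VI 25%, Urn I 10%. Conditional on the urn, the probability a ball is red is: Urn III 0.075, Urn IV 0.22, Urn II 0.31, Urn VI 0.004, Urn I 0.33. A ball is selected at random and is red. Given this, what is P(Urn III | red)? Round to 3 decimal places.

By Bayes' rule, posterior ∝ prior × likelihood:
  Urn III: 0.34 × 0.075 = 0.0255
  Urn IV: 0.06 × 0.22 = 0.0132
  Urn II: 0.25 × 0.31 = 0.0775
  Urn VI: 0.25 × 0.004 = 0.001
  Urn I: 0.1 × 0.33 = 0.033
Normalizing constant = 0.1502.
P(Urn III | evidence) = 0.0255 / 0.1502 ≈ 0.170.

0.170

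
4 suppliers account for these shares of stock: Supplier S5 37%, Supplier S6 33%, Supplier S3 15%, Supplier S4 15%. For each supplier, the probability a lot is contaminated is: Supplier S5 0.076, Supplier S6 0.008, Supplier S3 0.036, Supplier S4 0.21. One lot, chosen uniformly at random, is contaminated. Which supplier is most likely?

Supplier S4

Compute prior × likelihood for every hypothesis:
  Supplier S5: 0.37 × 0.076 = 0.02812
  Supplier S6: 0.33 × 0.008 = 0.00264
  Supplier S3: 0.15 × 0.036 = 0.0054
  Supplier S4: 0.15 × 0.21 = 0.0315
Normalizing constant = 0.06766.
Largest term belongs to Supplier S4, so Supplier S4 is most probable.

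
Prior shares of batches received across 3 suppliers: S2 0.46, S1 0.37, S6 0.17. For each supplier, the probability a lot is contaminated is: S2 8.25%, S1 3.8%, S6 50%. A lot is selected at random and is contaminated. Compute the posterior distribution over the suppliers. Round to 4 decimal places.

S2 0.2770, S1 0.1026, S6 0.6204

By Bayes' rule, posterior ∝ prior × likelihood:
  S2: 0.46 × 0.0825 = 0.03795
  S1: 0.37 × 0.038 = 0.01406
  S6: 0.17 × 0.5 = 0.085
Total = 0.13701.
P(S2 | contaminated) = 0.03795/0.13701 ≈ 0.2770
P(S1 | contaminated) = 0.01406/0.13701 ≈ 0.1026
P(S6 | contaminated) = 0.085/0.13701 ≈ 0.6204
(Check: 0.2770+0.1026+0.6204 = 1.0000.)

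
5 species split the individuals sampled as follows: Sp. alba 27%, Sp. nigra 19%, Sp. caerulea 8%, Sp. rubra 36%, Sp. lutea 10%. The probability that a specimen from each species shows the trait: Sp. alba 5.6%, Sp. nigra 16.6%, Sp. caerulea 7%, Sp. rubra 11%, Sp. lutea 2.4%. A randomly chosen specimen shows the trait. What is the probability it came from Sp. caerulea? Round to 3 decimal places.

By Bayes' rule, posterior ∝ prior × likelihood:
  Sp. alba: 0.27 × 0.056 = 0.01512
  Sp. nigra: 0.19 × 0.166 = 0.03154
  Sp. caerulea: 0.08 × 0.07 = 0.0056
  Sp. rubra: 0.36 × 0.11 = 0.0396
  Sp. lutea: 0.1 × 0.024 = 0.0024
Sum = 0.09426.
P(Sp. caerulea | evidence) = 0.0056 / 0.09426 ≈ 0.059.

0.059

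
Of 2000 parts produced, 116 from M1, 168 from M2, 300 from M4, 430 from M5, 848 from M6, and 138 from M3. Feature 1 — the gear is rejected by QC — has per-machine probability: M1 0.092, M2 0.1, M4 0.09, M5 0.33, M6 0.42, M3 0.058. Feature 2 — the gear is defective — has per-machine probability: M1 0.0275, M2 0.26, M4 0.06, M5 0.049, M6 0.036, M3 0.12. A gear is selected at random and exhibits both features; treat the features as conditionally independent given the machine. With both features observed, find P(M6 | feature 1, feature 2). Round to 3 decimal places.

0.475

By Bayes' rule, posterior ∝ prior × likelihood:
  M1: 0.058 × 0.092 × 0.0275 = 0.00014674
  M2: 0.084 × 0.1 × 0.26 = 0.002184
  M4: 0.15 × 0.09 × 0.06 = 0.00081
  M5: 0.215 × 0.33 × 0.049 = 0.00347655
  M6: 0.424 × 0.42 × 0.036 = 0.00641088
  M3: 0.069 × 0.058 × 0.12 = 0.00048024
Total = 0.01350841.
P(M6 | evidence) = 0.00641088 / 0.01350841 ≈ 0.475.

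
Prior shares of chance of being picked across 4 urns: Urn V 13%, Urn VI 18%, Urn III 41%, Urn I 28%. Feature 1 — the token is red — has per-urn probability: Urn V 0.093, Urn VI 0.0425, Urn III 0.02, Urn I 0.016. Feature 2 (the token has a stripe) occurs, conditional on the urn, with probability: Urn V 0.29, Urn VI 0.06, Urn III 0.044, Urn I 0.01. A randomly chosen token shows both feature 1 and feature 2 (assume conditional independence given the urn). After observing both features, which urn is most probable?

Compute prior × likelihood for every hypothesis:
  Urn V: 0.13 × 0.093 × 0.29 = 0.0035061
  Urn VI: 0.18 × 0.0425 × 0.06 = 0.000459
  Urn III: 0.41 × 0.02 × 0.044 = 0.0003608
  Urn I: 0.28 × 0.016 × 0.01 = 0.0000448
Total = 0.0043707.
Largest term belongs to Urn V, so Urn V is most probable.

Urn V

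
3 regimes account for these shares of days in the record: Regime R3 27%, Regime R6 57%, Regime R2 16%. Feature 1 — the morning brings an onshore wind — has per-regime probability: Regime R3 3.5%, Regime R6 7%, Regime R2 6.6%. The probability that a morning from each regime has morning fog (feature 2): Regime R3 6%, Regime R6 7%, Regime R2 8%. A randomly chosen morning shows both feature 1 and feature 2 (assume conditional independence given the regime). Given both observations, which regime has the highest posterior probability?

Regime R6

By Bayes' rule, posterior ∝ prior × likelihood:
  Regime R3: 0.27 × 0.035 × 0.06 = 0.000567
  Regime R6: 0.57 × 0.07 × 0.07 = 0.002793
  Regime R2: 0.16 × 0.066 × 0.08 = 0.0008448
Normalizing constant = 0.0042048.
Largest term belongs to Regime R6, so Regime R6 is most probable.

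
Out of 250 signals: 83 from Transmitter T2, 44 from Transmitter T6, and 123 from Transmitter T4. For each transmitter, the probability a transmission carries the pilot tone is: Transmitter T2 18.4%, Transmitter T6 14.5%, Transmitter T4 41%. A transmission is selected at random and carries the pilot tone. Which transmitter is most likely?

Compute prior × likelihood for every hypothesis:
  Transmitter T2: 0.332 × 0.184 = 0.061088
  Transmitter T6: 0.176 × 0.145 = 0.02552
  Transmitter T4: 0.492 × 0.41 = 0.20172
Normalizing constant = 0.288328.
Largest term belongs to Transmitter T4, so Transmitter T4 is most probable.

Transmitter T4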